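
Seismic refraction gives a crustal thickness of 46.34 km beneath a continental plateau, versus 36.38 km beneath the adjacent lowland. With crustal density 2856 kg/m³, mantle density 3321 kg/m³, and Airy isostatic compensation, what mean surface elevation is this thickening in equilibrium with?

1.39 km

Excess crust Δ = 46.34 km − 36.38 km = 9.96 km, split between elevation h and root r with h + r = Δ.
Airy balance ρ_c h = (ρ_m − ρ_c) r gives r = h ρ_c/(ρ_m − ρ_c), so h (1 + ρ_c/(ρ_m − ρ_c)) = Δ, i.e. h = Δ (ρ_m − ρ_c)/ρ_m.
h = 9.96 km × 465/3321 = 1.39 km.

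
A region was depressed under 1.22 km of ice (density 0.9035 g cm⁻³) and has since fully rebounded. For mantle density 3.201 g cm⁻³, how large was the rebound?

Removing the load lets mantle flow back in; uplift u satisfies ρ_ice t = ρ_m u.
u = t ρ_ice/ρ_m = 1.22 km × 0.9035/3.201 = 0.344 km.

0.344 km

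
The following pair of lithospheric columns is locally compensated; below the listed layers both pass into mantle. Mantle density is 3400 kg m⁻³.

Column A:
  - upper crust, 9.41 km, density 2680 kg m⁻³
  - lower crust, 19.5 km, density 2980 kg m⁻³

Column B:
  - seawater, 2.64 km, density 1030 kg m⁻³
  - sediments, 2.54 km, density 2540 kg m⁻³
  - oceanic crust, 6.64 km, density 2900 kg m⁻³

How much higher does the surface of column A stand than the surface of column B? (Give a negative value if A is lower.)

0.942 km

For any compensation level in the mantle, the mantle terms cancel and isostasy reduces to e = (Σt_A − Σt_B) − (Σ(ρt)_A − Σ(ρt)_B) / ρ_m.
Σt_A = 28.91 km; Σt_B = 11.82 km; Σ(ρt)_A = 83328.8; Σ(ρt)_B = 28426.8 (in km·kg m⁻³).
e = (28.91 − 11.82) − (83328.8 − 28426.8) / 3400 = 0.942 km.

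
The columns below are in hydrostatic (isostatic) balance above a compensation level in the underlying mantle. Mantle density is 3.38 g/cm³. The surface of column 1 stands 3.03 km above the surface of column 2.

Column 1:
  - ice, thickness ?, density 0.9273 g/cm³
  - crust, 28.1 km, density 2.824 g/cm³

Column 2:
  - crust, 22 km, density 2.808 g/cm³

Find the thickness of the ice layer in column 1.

2.94 km

Take the compensation level at the base of the deeper column (depth z_c below the surface of column 1) and equate Σ ρ_i t_i down to z_c; mantle fills any gap and the z_c terms cancel.
Column 1: x×0.9273 + 28.1×2.824 + (z_c − 28.1 − x)×3.38
Column 2: 3.03×0 + 22×2.808 + (z_c − 3.03 − 22)×3.38
The z_c×3.38 term appears on both sides and cancels. Collect the known terms of each column as K = Σ(ρt)_known − 3.38 × (depth of known layers): K_1 = 79.3544 − 3.38×28.1 = −15.6236; K_2 = 61.776 − 3.38×(3.03 + 22) = −22.8254.
Balance: K_1 − x×(3.38 − 0.9273) = K_2, so x = (K_1 − K_2)/(3.38 − 0.9273) = 7.2018/2.4527 = 2.94 km.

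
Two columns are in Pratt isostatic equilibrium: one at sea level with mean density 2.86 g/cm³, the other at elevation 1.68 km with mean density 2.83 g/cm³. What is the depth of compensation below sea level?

ρ_ref D = ρ (D + h) → D (ρ_ref − ρ) = ρ h.
D = ρ h/(ρ_ref − ρ) = 2.83 × 1.68 km/(2.86 − 2.83) = 158 km.

158 km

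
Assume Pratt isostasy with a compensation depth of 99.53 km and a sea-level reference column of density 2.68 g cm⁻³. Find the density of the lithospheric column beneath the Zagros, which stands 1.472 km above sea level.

2.64 g cm⁻³

Pratt balance: ρ_ref D = ρ (D + h).
ρ = ρ_ref D/(D + h) = 2.68 × 99.53 km/(99.53 km + 1.472 km) = 2.64 g cm⁻³.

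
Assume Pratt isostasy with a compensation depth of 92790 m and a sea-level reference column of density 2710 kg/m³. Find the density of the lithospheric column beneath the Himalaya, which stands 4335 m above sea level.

Pratt balance: ρ_ref D = ρ (D + h).
ρ = ρ_ref D/(D + h) = 2710 × 92790 m/(92790 m + 4335 m) = 2590 kg/m³.

2590 kg/m³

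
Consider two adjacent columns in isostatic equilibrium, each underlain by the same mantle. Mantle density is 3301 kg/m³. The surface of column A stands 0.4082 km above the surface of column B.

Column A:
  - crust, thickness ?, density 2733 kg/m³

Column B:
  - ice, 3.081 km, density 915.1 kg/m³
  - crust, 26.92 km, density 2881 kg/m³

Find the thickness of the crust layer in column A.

35.2 km

Take the compensation level at the base of the deeper column (depth z_c below the surface of column A) and equate Σ ρ_i t_i down to z_c; mantle fills any gap and the z_c terms cancel.
Column A: x×2733 + (z_c − 0 − x)×3301
Column B: 0.4082×0 + 3.081×915.1 + 26.92×2881 + (z_c − 0.4082 − 30.001)×3301
The z_c×3301 term appears on both sides and cancels. Collect the known terms of each column as K = Σ(ρt)_known − 3301 × (depth of known layers): K_A = 0 − 3301×0 = 0; K_B = 80375.9431 − 3301×(0.4082 + 30.001) = −20004.8261.
Balance: K_A − x×(3301 − 2733) = K_B, so x = (K_A − K_B)/(3301 − 2733) = 20004.8/568 = 35.2 km.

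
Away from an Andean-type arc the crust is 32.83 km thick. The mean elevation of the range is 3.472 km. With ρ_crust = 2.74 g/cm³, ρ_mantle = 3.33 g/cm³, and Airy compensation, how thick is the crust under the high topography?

52.4 km

Root depth r = h ρ_c / (ρ_m − ρ_c) = 3.472 km × 2.74 / 0.59 = 16.12 km.
Total thickness = T + h + r = 32.83 km + 3.472 km + 16.12 km = 52.4 km.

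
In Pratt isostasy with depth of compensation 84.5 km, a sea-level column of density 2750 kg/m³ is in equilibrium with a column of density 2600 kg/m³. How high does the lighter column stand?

ρ_ref D = ρ (D + h) → h = D (ρ_ref − ρ)/ρ.
h = 84.5 km × (2750 − 2600)/2600 = 4.88 km.

4.88 km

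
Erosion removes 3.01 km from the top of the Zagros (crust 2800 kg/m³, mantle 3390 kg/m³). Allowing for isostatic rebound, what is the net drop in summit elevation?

Rebound u = e ρ_c/ρ_m = 3.01 km × 2800/3390 = 2.486 km.
Net surface drop = e − u = 3.01 km − 2.486 km = e (ρ_m − ρ_c)/ρ_m = 0.524 km.

0.524 km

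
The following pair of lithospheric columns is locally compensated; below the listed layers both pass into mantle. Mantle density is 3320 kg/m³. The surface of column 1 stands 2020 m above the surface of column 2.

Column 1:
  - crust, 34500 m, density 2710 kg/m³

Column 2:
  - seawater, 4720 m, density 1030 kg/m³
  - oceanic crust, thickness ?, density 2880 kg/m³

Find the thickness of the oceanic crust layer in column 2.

Take the compensation level at the base of the deeper column (depth z_c below the surface of column 1) and equate Σ ρ_i t_i down to z_c; mantle fills any gap and the z_c terms cancel.
Column 1: 34500×2710 + (z_c − 34500)×3320
Column 2: 2020×0 + 4720×1030 + x×2880 + (z_c − 2020 − 4720 − x)×3320
The z_c×3320 term appears on both sides and cancels. Collect the known terms of each column as K = Σ(ρt)_known − 3320 × (depth of known layers): K_1 = 93495000 − 3320×34500 = −21045000; K_2 = 4861600 − 3320×(2020 + 4720) = −17515200.
Balance: K_1 = K_2 − x×(3320 − 2880), so x = (K_2 − K_1)/(3320 − 2880) = 3529800/440 = 8020 m.

8020 m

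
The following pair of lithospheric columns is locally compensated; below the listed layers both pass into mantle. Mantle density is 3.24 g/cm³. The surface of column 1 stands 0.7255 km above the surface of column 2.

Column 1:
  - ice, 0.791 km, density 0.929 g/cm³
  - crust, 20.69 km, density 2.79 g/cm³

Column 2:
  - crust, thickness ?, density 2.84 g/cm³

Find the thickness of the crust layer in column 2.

22 km

Take the compensation level at the base of the deeper column (depth z_c below the surface of column 1) and equate Σ ρ_i t_i down to z_c; mantle fills any gap and the z_c terms cancel.
Column 1: 0.791×0.929 + 20.69×2.79 + (z_c − 21.481)×3.24
Column 2: 0.7255×0 + x×2.84 + (z_c − 0.7255 − 0 − x)×3.24
The z_c×3.24 term appears on both sides and cancels. Collect the known terms of each column as K = Σ(ρt)_known − 3.24 × (depth of known layers): K_1 = 58.459939 − 3.24×21.481 = −11.138501; K_2 = 0 − 3.24×(0.7255 + 0) = −2.35062.
Balance: K_1 = K_2 − x×(3.24 − 2.84), so x = (K_2 − K_1)/(3.24 − 2.84) = 8.78788/0.4 = 22 km.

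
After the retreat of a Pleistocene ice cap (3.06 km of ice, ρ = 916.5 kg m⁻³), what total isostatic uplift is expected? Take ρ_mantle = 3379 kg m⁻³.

Removing the load lets mantle flow back in; uplift u satisfies ρ_ice t = ρ_m u.
u = t ρ_ice/ρ_m = 3.06 km × 916.5/3379 = 0.83 km.

0.83 km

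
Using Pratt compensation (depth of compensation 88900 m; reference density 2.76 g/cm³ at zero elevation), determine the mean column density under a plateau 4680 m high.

Pratt balance: ρ_ref D = ρ (D + h).
ρ = ρ_ref D/(D + h) = 2.76 × 88900 m/(88900 m + 4680 m) = 2.62 g/cm³.

2.62 g/cm³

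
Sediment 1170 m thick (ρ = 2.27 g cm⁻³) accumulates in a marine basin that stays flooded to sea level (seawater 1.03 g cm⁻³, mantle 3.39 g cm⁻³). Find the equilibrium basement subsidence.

615 m

Submarine loading: the sediment displaces seawater, and the subsidence is in turn flooded, so s (ρ_m − ρ_w) = t (ρ_sed − ρ_w).
s = 1170 m × (2.27 − 1.03) / (3.39 − 1.03) = 615 m.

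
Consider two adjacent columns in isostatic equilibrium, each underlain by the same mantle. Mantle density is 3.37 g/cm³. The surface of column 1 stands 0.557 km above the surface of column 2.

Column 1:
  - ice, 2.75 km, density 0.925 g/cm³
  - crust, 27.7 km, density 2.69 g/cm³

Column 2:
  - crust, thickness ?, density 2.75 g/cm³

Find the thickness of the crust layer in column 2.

Take the compensation level at the base of the deeper column (depth z_c below the surface of column 1) and equate Σ ρ_i t_i down to z_c; mantle fills any gap and the z_c terms cancel.
Column 1: 2.75×0.925 + 27.7×2.69 + (z_c − 30.45)×3.37
Column 2: 0.557×0 + x×2.75 + (z_c − 0.557 − 0 − x)×3.37
The z_c×3.37 term appears on both sides and cancels. Collect the known terms of each column as K = Σ(ρt)_known − 3.37 × (depth of known layers): K_1 = 77.05675 − 3.37×30.45 = −25.55975; K_2 = 0 − 3.37×(0.557 + 0) = −1.87709.
Balance: K_1 = K_2 − x×(3.37 − 2.75), so x = (K_2 − K_1)/(3.37 − 2.75) = 23.6827/0.62 = 38.2 km.

38.2 km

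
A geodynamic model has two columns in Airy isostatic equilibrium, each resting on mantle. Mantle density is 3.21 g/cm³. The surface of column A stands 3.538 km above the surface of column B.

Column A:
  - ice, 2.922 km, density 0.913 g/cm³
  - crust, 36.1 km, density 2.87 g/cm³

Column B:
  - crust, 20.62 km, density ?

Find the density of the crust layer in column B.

Take the compensation level at the base of the deeper column (depth z_c below the surface of column A) and equate Σ ρ_i t_i down to z_c; mantle fills any gap and the z_c terms cancel.
Column A: 2.922×0.913 + 36.1×2.87 + (z_c − 39.022)×3.21
Column B: 3.538×0 + 20.62×ρ + (z_c − 3.538 − 20.62)×3.21
The z_c×3.21 term appears on both sides and cancels. Collect the known terms of each column as K = Σ(ρt)_known − 3.21 × (depth of known layers): K_A = 106.274786 − 3.21×39.022 = −18.985834; K_B = 0 − 3.21×(3.538 + 20.62) = −77.54718.
Balance: K_A = K_B + 20.62×ρ, so ρ = (K_A − K_B)/20.62 = 58.5613/20.62 = 2.84 g/cm³.

2.84 g/cm³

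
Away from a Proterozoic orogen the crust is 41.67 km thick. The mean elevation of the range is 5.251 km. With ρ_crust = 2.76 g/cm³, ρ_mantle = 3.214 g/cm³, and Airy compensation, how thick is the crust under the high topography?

Root depth r = h ρ_c / (ρ_m − ρ_c) = 5.251 km × 2.76 / 0.454 = 31.92 km.
Total thickness = T + h + r = 41.67 km + 5.251 km + 31.92 km = 78.8 km.

78.8 km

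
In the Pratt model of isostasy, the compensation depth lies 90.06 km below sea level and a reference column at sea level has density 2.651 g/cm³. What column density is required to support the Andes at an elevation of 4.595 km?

Pratt balance: ρ_ref D = ρ (D + h).
ρ = ρ_ref D/(D + h) = 2.651 × 90.06 km/(90.06 km + 4.595 km) = 2.52 g/cm³.

2.52 g/cm³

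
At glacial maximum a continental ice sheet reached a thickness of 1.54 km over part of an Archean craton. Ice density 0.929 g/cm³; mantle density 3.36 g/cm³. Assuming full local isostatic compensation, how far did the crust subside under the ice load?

Balancing pressure at the compensation depth: the ice load ρ_ice t is balanced by mantle displaced below, ρ_m s.
s = t ρ_ice / ρ_m = 1.54 km × 0.929/3.36 = 0.426 km.

0.426 km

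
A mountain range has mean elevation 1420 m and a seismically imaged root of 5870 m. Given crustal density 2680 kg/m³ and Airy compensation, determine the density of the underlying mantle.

Airy balance: ρ_c h = (ρ_m − ρ_c) r → ρ_m = ρ_c (1 + h/r).
ρ_m = 2680 × (1 + 1420 m/5870 m) = 3330 kg/m³.

3330 kg/m³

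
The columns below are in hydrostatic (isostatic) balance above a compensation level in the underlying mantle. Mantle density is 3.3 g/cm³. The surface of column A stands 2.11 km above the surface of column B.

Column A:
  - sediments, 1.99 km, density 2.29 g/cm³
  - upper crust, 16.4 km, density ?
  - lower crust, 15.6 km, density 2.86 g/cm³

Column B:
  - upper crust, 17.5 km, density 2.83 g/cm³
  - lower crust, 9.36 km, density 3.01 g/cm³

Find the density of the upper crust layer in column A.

Take the compensation level at the base of the deeper column (depth z_c below the surface of column A) and equate Σ ρ_i t_i down to z_c; mantle fills any gap and the z_c terms cancel.
Column A: 1.99×2.29 + 16.4×ρ + 15.6×2.86 + (z_c − 33.99)×3.3
Column B: 2.11×0 + 17.5×2.83 + 9.36×3.01 + (z_c − 2.11 − 26.86)×3.3
The z_c×3.3 term appears on both sides and cancels. Collect the known terms of each column as K = Σ(ρt)_known − 3.3 × (depth of known layers): K_A = 49.1731 − 3.3×33.99 = −62.9939; K_B = 77.6986 − 3.3×(2.11 + 26.86) = −17.9024.
Balance: K_A + 16.4×ρ = K_B, so ρ = (K_B − K_A)/16.4 = 45.0915/16.4 = 2.75 g/cm³.

2.75 g/cm³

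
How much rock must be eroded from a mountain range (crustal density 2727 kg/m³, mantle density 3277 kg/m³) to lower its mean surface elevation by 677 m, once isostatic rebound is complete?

4030 m

Net drop Δ = e − u = e − e ρ_c/ρ_m = e (ρ_m − ρ_c)/ρ_m.
e = Δ ρ_m/(ρ_m − ρ_c) = 677 m × 3277/550 = 4030 m.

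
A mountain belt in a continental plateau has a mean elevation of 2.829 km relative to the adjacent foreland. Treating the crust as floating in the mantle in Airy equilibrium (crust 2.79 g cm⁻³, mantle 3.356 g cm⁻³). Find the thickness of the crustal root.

13.9 km

Isostatic balance requires: the weight of the topography is balanced by the buoyancy of the root, ρ_c h = (ρ_m − ρ_c) r.
r = h · ρ_c / (ρ_m − ρ_c) = 2.829 km × 2.79 / (3.356 − 2.79) = 13.9 km.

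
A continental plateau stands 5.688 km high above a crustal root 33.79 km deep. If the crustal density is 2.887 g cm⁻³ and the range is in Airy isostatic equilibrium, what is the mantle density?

3.37 g cm⁻³

Airy balance: ρ_c h = (ρ_m − ρ_c) r → ρ_m = ρ_c (1 + h/r).
ρ_m = 2.887 × (1 + 5.688 km/33.79 km) = 3.37 g cm⁻³.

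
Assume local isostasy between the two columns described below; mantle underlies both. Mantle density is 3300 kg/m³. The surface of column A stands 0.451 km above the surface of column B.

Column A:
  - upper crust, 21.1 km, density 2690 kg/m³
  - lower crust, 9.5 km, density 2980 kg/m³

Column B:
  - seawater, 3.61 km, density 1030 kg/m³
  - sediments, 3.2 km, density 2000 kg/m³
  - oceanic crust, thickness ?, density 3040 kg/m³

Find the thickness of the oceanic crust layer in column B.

7.95 km

Take the compensation level at the base of the deeper column (depth z_c below the surface of column A) and equate Σ ρ_i t_i down to z_c; mantle fills any gap and the z_c terms cancel.
Column A: 21.1×2690 + 9.5×2980 + (z_c − 30.6)×3300
Column B: 0.451×0 + 3.61×1030 + 3.2×2000 + x×3040 + (z_c − 0.451 − 6.81 − x)×3300
The z_c×3300 term appears on both sides and cancels. Collect the known terms of each column as K = Σ(ρt)_known − 3300 × (depth of known layers): K_A = 85069 − 3300×30.6 = −15911; K_B = 10118.3 − 3300×(0.451 + 6.81) = −13843.
Balance: K_A = K_B − x×(3300 − 3040), so x = (K_B − K_A)/(3300 − 3040) = 2068/260 = 7.95 km.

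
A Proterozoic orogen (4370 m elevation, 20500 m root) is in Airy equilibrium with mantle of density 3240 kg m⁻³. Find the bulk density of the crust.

ρ_c h = (ρ_m − ρ_c) r → ρ_c (h + r) = ρ_m r → ρ_c = ρ_m r / (h + r).
ρ_c = 3240 × 20500 m / (4370 m + 20500 m) = 2670 kg m⁻³.

2670 kg m⁻³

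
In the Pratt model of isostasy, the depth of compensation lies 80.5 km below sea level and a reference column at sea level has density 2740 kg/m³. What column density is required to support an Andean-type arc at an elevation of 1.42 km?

2690 kg/m³

Pratt balance: ρ_ref D = ρ (D + h).
ρ = ρ_ref D/(D + h) = 2740 × 80.5 km/(80.5 km + 1.42 km) = 2690 kg/m³.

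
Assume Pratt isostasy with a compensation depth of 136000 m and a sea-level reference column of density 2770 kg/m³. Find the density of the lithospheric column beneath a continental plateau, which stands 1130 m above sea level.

2750 kg/m³

Pratt balance: ρ_ref D = ρ (D + h).
ρ = ρ_ref D/(D + h) = 2770 × 136000 m/(136000 m + 1130 m) = 2750 kg/m³.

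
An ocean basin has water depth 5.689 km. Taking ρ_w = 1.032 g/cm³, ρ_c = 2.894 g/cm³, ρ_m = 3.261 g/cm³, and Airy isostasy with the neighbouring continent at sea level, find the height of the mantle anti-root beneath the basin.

28.9 km

In Airy isostatic equilibrium: replacing crust with seawater at the top is compensated by replacing crust with mantle at the base: d (ρ_c − ρ_w) = a (ρ_m − ρ_c).
a = d (ρ_c − ρ_w)/(ρ_m − ρ_c) = 5.689 km × 1.862/0.367 = 28.9 km.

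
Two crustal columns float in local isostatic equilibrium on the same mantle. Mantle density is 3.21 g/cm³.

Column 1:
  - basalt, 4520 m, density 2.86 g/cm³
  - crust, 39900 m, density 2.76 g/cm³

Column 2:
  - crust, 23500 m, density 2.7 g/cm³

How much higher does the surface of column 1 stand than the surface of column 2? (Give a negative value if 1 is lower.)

2350 m

For any compensation level in the mantle, the mantle terms cancel and isostasy reduces to e = (Σt_1 − Σt_2) − (Σ(ρt)_1 − Σ(ρt)_2) / ρ_m.
Σt_1 = 44420 m; Σt_2 = 23500 m; Σ(ρt)_1 = 123051.2; Σ(ρt)_2 = 63450 (in m·g/cm³).
e = (44420 − 23500) − (123051.2 − 63450) / 3.21 = 2350 m.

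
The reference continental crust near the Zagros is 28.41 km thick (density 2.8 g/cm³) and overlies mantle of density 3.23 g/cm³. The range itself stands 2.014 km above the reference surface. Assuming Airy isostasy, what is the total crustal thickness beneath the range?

43.5 km

Root depth r = h ρ_c / (ρ_m − ρ_c) = 2.014 km × 2.8 / 0.43 = 13.11 km.
Total thickness = T + h + r = 28.41 km + 2.014 km + 13.11 km = 43.5 km.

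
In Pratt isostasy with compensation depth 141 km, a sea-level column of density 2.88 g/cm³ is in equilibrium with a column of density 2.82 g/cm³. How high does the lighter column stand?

ρ_ref D = ρ (D + h) → h = D (ρ_ref − ρ)/ρ.
h = 141 km × (2.88 − 2.82)/2.82 = 3 km.

3 km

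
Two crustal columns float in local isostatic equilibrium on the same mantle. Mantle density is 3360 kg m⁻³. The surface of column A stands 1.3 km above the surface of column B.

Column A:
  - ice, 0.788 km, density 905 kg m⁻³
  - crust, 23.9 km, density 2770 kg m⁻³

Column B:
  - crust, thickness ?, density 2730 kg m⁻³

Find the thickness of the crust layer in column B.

Take the compensation level at the base of the deeper column (depth z_c below the surface of column A) and equate Σ ρ_i t_i down to z_c; mantle fills any gap and the z_c terms cancel.
Column A: 0.788×905 + 23.9×2770 + (z_c − 24.688)×3360
Column B: 1.3×0 + x×2730 + (z_c − 1.3 − 0 − x)×3360
The z_c×3360 term appears on both sides and cancels. Collect the known terms of each column as K = Σ(ρt)_known − 3360 × (depth of known layers): K_A = 66916.14 − 3360×24.688 = −16035.54; K_B = 0 − 3360×(1.3 + 0) = −4368.
Balance: K_A = K_B − x×(3360 − 2730), so x = (K_B − K_A)/(3360 − 2730) = 11667.5/630 = 18.5 km.

18.5 km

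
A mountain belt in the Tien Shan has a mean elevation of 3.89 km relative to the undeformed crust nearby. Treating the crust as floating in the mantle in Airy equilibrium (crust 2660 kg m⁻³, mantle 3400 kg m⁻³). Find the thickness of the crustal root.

For local isostatic compensation: the weight of the topography is balanced by the buoyancy of the root, ρ_c h = (ρ_m − ρ_c) r.
r = h · ρ_c / (ρ_m − ρ_c) = 3.89 km × 2660 / (3400 − 2660) = 14 km.

14 km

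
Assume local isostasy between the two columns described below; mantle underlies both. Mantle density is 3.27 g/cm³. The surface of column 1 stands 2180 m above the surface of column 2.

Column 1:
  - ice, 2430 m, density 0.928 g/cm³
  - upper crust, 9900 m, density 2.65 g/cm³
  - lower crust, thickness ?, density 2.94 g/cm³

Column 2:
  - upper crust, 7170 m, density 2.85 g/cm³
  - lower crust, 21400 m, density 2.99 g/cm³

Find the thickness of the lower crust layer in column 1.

Take the compensation level at the base of the deeper column (depth z_c below the surface of column 1) and equate Σ ρ_i t_i down to z_c; mantle fills any gap and the z_c terms cancel.
Column 1: 2430×0.928 + 9900×2.65 + x×2.94 + (z_c − 12330 − x)×3.27
Column 2: 2180×0 + 7170×2.85 + 21400×2.99 + (z_c − 2180 − 28570)×3.27
The z_c×3.27 term appears on both sides and cancels. Collect the known terms of each column as K = Σ(ρt)_known − 3.27 × (depth of known layers): K_1 = 28490.04 − 3.27×12330 = −11829.06; K_2 = 84420.5 − 3.27×(2180 + 28570) = −16132.
Balance: K_1 − x×(3.27 − 2.94) = K_2, so x = (K_1 − K_2)/(3.27 − 2.94) = 4302.94/0.33 = 13000 m.

13000 m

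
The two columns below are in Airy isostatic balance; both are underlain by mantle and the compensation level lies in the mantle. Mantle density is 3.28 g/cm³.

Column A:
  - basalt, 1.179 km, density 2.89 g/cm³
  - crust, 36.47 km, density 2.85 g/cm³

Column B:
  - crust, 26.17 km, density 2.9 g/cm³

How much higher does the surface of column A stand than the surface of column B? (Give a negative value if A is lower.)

1.89 km

For any compensation level in the mantle, the mantle terms cancel and isostasy reduces to e = (Σt_A − Σt_B) − (Σ(ρt)_A − Σ(ρt)_B) / ρ_m.
Σt_A = 37.649 km; Σt_B = 26.17 km; Σ(ρt)_A = 107.34681; Σ(ρt)_B = 75.893 (in km·g/cm³).
e = (37.649 − 26.17) − (107.34681 − 75.893) / 3.28 = 1.89 km.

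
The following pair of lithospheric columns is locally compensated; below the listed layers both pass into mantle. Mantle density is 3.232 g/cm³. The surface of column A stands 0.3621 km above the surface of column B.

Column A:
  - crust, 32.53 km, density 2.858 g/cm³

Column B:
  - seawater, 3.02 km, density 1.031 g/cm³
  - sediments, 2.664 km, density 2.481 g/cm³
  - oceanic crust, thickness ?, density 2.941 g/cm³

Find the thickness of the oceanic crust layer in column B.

8.07 km

Take the compensation level at the base of the deeper column (depth z_c below the surface of column A) and equate Σ ρ_i t_i down to z_c; mantle fills any gap and the z_c terms cancel.
Column A: 32.53×2.858 + (z_c − 32.53)×3.232
Column B: 0.3621×0 + 3.02×1.031 + 2.664×2.481 + x×2.941 + (z_c − 0.3621 − 5.684 − x)×3.232
The z_c×3.232 term appears on both sides and cancels. Collect the known terms of each column as K = Σ(ρt)_known − 3.232 × (depth of known layers): K_A = 92.97074 − 3.232×32.53 = −12.16622; K_B = 9.723004 − 3.232×(0.3621 + 5.684) = −9.8179912.
Balance: K_A = K_B − x×(3.232 − 2.941), so x = (K_B − K_A)/(3.232 − 2.941) = 2.34823/0.291 = 8.07 km.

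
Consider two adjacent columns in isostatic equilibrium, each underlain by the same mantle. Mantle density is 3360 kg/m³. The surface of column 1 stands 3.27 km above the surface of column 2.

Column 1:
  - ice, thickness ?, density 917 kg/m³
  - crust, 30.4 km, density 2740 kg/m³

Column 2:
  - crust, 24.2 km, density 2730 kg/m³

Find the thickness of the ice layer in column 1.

Take the compensation level at the base of the deeper column (depth z_c below the surface of column 1) and equate Σ ρ_i t_i down to z_c; mantle fills any gap and the z_c terms cancel.
Column 1: x×917 + 30.4×2740 + (z_c − 30.4 − x)×3360
Column 2: 3.27×0 + 24.2×2730 + (z_c − 3.27 − 24.2)×3360
The z_c×3360 term appears on both sides and cancels. Collect the known terms of each column as K = Σ(ρt)_known − 3360 × (depth of known layers): K_1 = 83296 − 3360×30.4 = −18848; K_2 = 66066 − 3360×(3.27 + 24.2) = −26233.2.
Balance: K_1 − x×(3360 − 917) = K_2, so x = (K_1 − K_2)/(3360 − 917) = 7385.2/2443 = 3.02 km.

3.02 km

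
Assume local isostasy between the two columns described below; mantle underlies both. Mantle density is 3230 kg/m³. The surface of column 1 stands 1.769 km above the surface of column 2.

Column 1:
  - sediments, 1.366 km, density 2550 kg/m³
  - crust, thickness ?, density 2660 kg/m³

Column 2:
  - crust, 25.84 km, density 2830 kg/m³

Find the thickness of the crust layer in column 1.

Take the compensation level at the base of the deeper column (depth z_c below the surface of column 1) and equate Σ ρ_i t_i down to z_c; mantle fills any gap and the z_c terms cancel.
Column 1: 1.366×2550 + x×2660 + (z_c − 1.366 − x)×3230
Column 2: 1.769×0 + 25.84×2830 + (z_c − 1.769 − 25.84)×3230
The z_c×3230 term appears on both sides and cancels. Collect the known terms of each column as K = Σ(ρt)_known − 3230 × (depth of known layers): K_1 = 3483.3 − 3230×1.366 = −928.88; K_2 = 73127.2 − 3230×(1.769 + 25.84) = −16049.87.
Balance: K_1 − x×(3230 − 2660) = K_2, so x = (K_1 − K_2)/(3230 − 2660) = 15121/570 = 26.5 km.

26.5 km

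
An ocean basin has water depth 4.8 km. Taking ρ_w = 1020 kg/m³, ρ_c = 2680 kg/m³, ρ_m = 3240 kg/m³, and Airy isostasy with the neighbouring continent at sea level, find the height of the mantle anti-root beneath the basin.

14.2 km

Isostatic balance requires: replacing crust with seawater at the top is compensated by replacing crust with mantle at the base: d (ρ_c − ρ_w) = a (ρ_m − ρ_c).
a = d (ρ_c − ρ_w)/(ρ_m − ρ_c) = 4.8 km × 1660/560 = 14.2 km.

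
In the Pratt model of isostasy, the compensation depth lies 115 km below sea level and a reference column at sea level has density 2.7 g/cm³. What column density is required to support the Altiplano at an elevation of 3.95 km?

Pratt balance: ρ_ref D = ρ (D + h).
ρ = ρ_ref D/(D + h) = 2.7 × 115 km/(115 km + 3.95 km) = 2.61 g/cm³.

2.61 g/cm³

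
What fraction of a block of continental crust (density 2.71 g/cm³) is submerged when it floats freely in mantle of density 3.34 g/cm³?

81.1%

Submerged fraction = ρ_obj/ρ_fluid = 2.71/3.34 = 81.1%.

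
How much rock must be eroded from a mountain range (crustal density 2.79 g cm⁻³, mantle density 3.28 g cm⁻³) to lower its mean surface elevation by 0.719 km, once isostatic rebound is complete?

4.81 km

Net drop Δ = e − u = e − e ρ_c/ρ_m = e (ρ_m − ρ_c)/ρ_m.
e = Δ ρ_m/(ρ_m − ρ_c) = 0.719 km × 3.28/0.49 = 4.81 km.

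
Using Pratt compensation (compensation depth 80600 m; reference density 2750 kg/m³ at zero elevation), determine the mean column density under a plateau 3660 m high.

Pratt balance: ρ_ref D = ρ (D + h).
ρ = ρ_ref D/(D + h) = 2750 × 80600 m/(80600 m + 3660 m) = 2630 kg/m³.

2630 kg/m³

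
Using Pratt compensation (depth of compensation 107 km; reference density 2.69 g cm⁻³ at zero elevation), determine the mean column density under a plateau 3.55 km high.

Pratt balance: ρ_ref D = ρ (D + h).
ρ = ρ_ref D/(D + h) = 2.69 × 107 km/(107 km + 3.55 km) = 2.6 g cm⁻³.

2.6 g cm⁻³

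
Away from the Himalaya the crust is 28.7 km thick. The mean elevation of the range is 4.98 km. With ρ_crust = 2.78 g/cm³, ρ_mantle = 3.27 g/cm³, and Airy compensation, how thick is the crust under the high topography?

Root depth r = h ρ_c / (ρ_m − ρ_c) = 4.98 km × 2.78 / 0.49 = 28.25 km.
Total thickness = T + h + r = 28.7 km + 4.98 km + 28.25 km = 61.9 km.

61.9 km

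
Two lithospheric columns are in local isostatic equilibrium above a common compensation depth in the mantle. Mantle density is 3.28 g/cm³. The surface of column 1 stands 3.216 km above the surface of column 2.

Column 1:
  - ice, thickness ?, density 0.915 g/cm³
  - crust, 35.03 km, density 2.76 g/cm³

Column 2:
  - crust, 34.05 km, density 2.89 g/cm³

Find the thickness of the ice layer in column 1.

2.37 km

Take the compensation level at the base of the deeper column (depth z_c below the surface of column 1) and equate Σ ρ_i t_i down to z_c; mantle fills any gap and the z_c terms cancel.
Column 1: x×0.915 + 35.03×2.76 + (z_c − 35.03 − x)×3.28
Column 2: 3.216×0 + 34.05×2.89 + (z_c − 3.216 − 34.05)×3.28
The z_c×3.28 term appears on both sides and cancels. Collect the known terms of each column as K = Σ(ρt)_known − 3.28 × (depth of known layers): K_1 = 96.6828 − 3.28×35.03 = −18.2156; K_2 = 98.4045 − 3.28×(3.216 + 34.05) = −23.82798.
Balance: K_1 − x×(3.28 − 0.915) = K_2, so x = (K_1 − K_2)/(3.28 − 0.915) = 5.61238/2.365 = 2.37 km.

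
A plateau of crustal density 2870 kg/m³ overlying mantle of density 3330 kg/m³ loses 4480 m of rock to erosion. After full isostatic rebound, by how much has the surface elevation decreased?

Rebound u = e ρ_c/ρ_m = 4480 m × 2870/3330 = 3861 m.
Net surface drop = e − u = 4480 m − 3861 m = e (ρ_m − ρ_c)/ρ_m = 619 m.

619 m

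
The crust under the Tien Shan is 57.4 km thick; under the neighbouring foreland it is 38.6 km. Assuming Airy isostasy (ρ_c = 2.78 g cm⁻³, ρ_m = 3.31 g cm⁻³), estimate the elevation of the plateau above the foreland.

3.01 km

Excess crust Δ = 57.4 km − 38.6 km = 18.8 km, split between elevation h and root r with h + r = Δ.
Airy balance ρ_c h = (ρ_m − ρ_c) r gives r = h ρ_c/(ρ_m − ρ_c), so h (1 + ρ_c/(ρ_m − ρ_c)) = Δ, i.e. h = Δ (ρ_m − ρ_c)/ρ_m.
h = 18.8 km × 0.53/3.31 = 3.01 km.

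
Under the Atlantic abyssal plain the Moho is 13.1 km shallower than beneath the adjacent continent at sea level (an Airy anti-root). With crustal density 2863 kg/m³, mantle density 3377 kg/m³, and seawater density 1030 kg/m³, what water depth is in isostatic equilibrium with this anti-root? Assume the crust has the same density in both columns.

3.67 km

Replacing a thickness d of crust by seawater at the top must be balanced by replacing crust with mantle at the base: d (ρ_c − ρ_w) = a (ρ_m − ρ_c).
d = a (ρ_m − ρ_c)/(ρ_c − ρ_w) = 13.1 km × 514/1833 = 3.67 km.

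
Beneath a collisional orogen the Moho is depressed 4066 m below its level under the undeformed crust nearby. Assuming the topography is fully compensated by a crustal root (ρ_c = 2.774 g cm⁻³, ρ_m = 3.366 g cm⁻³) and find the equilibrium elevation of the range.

For local isostatic compensation: ρ_c h = (ρ_m − ρ_c) r.
h = r (ρ_m − ρ_c) / ρ_c = 4066 m × (3.366 − 2.774) / 2.774 = 868 m.

868 m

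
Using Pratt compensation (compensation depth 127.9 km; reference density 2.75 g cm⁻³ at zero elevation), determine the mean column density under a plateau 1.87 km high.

Pratt balance: ρ_ref D = ρ (D + h).
ρ = ρ_ref D/(D + h) = 2.75 × 127.9 km/(127.9 km + 1.87 km) = 2.71 g cm⁻³.

2.71 g cm⁻³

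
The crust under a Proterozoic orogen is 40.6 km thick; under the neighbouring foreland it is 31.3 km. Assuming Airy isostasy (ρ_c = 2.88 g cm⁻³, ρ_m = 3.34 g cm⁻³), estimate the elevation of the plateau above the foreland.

1.28 km

Excess crust Δ = 40.6 km − 31.3 km = 9.3 km, split between elevation h and root r with h + r = Δ.
Airy balance ρ_c h = (ρ_m − ρ_c) r gives r = h ρ_c/(ρ_m − ρ_c), so h (1 + ρ_c/(ρ_m − ρ_c)) = Δ, i.e. h = Δ (ρ_m − ρ_c)/ρ_m.
h = 9.3 km × 0.46/3.34 = 1.28 km.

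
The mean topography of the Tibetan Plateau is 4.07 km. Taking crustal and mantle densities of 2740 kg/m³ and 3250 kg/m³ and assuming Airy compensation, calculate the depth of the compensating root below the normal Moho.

21.9 km

Balancing pressure at the compensation depth: the weight of the topography is balanced by the buoyancy of the root, ρ_c h = (ρ_m − ρ_c) r.
r = h · ρ_c / (ρ_m − ρ_c) = 4.07 km × 2740 / (3250 − 2740) = 21.9 km.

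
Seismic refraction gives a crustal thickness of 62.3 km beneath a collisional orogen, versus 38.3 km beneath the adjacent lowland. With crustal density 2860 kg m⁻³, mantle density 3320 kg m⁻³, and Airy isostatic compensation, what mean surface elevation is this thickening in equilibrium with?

3.33 km

Excess crust Δ = 62.3 km − 38.3 km = 24 km, split between elevation h and root r with h + r = Δ.
Airy balance ρ_c h = (ρ_m − ρ_c) r gives r = h ρ_c/(ρ_m − ρ_c), so h (1 + ρ_c/(ρ_m − ρ_c)) = Δ, i.e. h = Δ (ρ_m − ρ_c)/ρ_m.
h = 24 km × 460/3320 = 3.33 km.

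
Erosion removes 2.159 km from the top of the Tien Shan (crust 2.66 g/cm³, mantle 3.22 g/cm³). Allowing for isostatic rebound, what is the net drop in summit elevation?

Rebound u = e ρ_c/ρ_m = 2.159 km × 2.66/3.22 = 1.784 km.
Net surface drop = e − u = 2.159 km − 1.784 km = e (ρ_m − ρ_c)/ρ_m = 0.375 km.

0.375 km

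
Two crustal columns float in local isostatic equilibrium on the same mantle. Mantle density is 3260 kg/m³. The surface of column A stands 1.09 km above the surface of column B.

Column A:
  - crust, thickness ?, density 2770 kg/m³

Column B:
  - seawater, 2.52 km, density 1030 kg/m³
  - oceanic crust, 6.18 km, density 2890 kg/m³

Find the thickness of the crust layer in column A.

Take the compensation level at the base of the deeper column (depth z_c below the surface of column A) and equate Σ ρ_i t_i down to z_c; mantle fills any gap and the z_c terms cancel.
Column A: x×2770 + (z_c − 0 − x)×3260
Column B: 1.09×0 + 2.52×1030 + 6.18×2890 + (z_c − 1.09 − 8.7)×3260
The z_c×3260 term appears on both sides and cancels. Collect the known terms of each column as K = Σ(ρt)_known − 3260 × (depth of known layers): K_A = 0 − 3260×0 = 0; K_B = 20455.8 − 3260×(1.09 + 8.7) = −11459.6.
Balance: K_A − x×(3260 − 2770) = K_B, so x = (K_A − K_B)/(3260 − 2770) = 11459.6/490 = 23.4 km.

23.4 km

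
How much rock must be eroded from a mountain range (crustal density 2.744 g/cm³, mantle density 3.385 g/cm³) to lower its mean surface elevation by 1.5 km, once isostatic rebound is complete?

Net drop Δ = e − u = e − e ρ_c/ρ_m = e (ρ_m − ρ_c)/ρ_m.
e = Δ ρ_m/(ρ_m − ρ_c) = 1.5 km × 3.385/0.641 = 7.92 km.

7.92 km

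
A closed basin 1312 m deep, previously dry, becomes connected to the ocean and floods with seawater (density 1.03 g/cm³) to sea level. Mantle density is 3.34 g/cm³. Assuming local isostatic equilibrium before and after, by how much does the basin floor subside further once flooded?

585 m

After flooding the water column is d + s deep. Its weight must equal the weight of mantle displaced by the extra subsidence s: (d + s) ρ_w = s ρ_m.
s = d ρ_w / (ρ_m − ρ_w) = 1312 m × 1.03/(3.34 − 1.03) = 585 m.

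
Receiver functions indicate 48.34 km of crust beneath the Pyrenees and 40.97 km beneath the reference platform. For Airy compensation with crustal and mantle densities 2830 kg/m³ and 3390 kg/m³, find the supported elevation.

1.22 km

Excess crust Δ = 48.34 km − 40.97 km = 7.37 km, split between elevation h and root r with h + r = Δ.
Airy balance ρ_c h = (ρ_m − ρ_c) r gives r = h ρ_c/(ρ_m − ρ_c), so h (1 + ρ_c/(ρ_m − ρ_c)) = Δ, i.e. h = Δ (ρ_m − ρ_c)/ρ_m.
h = 7.37 km × 560/3390 = 1.22 km.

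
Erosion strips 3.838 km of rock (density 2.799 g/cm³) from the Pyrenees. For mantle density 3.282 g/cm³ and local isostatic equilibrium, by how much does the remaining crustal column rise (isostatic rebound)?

Unloading: uplift u = e ρ_c/ρ_m = 3.838 km × 2.799/3.282 = 3.27 km.

3.27 km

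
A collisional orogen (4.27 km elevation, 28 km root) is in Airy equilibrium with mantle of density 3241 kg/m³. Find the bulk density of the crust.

ρ_c h = (ρ_m − ρ_c) r → ρ_c (h + r) = ρ_m r → ρ_c = ρ_m r / (h + r).
ρ_c = 3241 × 28 km / (4.27 km + 28 km) = 2810 kg/m³.

2810 kg/m³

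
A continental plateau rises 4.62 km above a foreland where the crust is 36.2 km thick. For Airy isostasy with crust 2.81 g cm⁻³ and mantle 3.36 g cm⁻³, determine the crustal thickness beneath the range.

Root depth r = h ρ_c / (ρ_m − ρ_c) = 4.62 km × 2.81 / 0.55 = 23.6 km.
Total thickness = T + h + r = 36.2 km + 4.62 km + 23.6 km = 64.4 km.

64.4 km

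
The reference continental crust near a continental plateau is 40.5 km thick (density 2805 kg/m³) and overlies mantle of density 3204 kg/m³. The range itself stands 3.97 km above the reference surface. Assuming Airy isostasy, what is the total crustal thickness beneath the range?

Root depth r = h ρ_c / (ρ_m − ρ_c) = 3.97 km × 2805 / 399 = 27.91 km.
Total thickness = T + h + r = 40.5 km + 3.97 km + 27.91 km = 72.4 km.

72.4 km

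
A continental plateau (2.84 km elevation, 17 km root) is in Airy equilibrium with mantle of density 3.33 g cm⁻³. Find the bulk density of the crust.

ρ_c h = (ρ_m − ρ_c) r → ρ_c (h + r) = ρ_m r → ρ_c = ρ_m r / (h + r).
ρ_c = 3.33 × 17 km / (2.84 km + 17 km) = 2.85 g cm⁻³.

2.85 g cm⁻³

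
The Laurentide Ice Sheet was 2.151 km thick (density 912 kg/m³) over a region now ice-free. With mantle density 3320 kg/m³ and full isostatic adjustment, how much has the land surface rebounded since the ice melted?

0.591 km

Removing the load lets mantle flow back in; uplift u satisfies ρ_ice t = ρ_m u.
u = t ρ_ice/ρ_m = 2.151 km × 912/3320 = 0.591 km.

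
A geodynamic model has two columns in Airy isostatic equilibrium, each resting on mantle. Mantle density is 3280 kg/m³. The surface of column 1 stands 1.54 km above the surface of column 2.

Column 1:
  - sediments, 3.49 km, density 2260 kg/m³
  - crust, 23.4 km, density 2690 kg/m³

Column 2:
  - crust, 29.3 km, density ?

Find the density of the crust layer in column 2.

2860 kg/m³

Take the compensation level at the base of the deeper column (depth z_c below the surface of column 1) and equate Σ ρ_i t_i down to z_c; mantle fills any gap and the z_c terms cancel.
Column 1: 3.49×2260 + 23.4×2690 + (z_c − 26.89)×3280
Column 2: 1.54×0 + 29.3×ρ + (z_c − 1.54 − 29.3)×3280
The z_c×3280 term appears on both sides and cancels. Collect the known terms of each column as K = Σ(ρt)_known − 3280 × (depth of known layers): K_1 = 70833.4 − 3280×26.89 = −17365.8; K_2 = 0 − 3280×(1.54 + 29.3) = −101155.2.
Balance: K_1 = K_2 + 29.3×ρ, so ρ = (K_1 − K_2)/29.3 = 83789.4/29.3 = 2860 kg/m³.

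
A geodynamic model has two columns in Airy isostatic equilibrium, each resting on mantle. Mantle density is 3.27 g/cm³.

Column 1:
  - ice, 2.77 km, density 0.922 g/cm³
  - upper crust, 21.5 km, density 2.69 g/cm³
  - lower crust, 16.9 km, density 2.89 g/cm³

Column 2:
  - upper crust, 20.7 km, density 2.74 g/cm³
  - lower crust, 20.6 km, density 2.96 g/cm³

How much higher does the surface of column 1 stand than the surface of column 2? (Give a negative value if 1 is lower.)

For any compensation level in the mantle, the mantle terms cancel and isostasy reduces to e = (Σt_1 − Σt_2) − (Σ(ρt)_1 − Σ(ρt)_2) / ρ_m.
Σt_1 = 41.17 km; Σt_2 = 41.3 km; Σ(ρt)_1 = 109.22994; Σ(ρt)_2 = 117.694 (in km·g/cm³).
e = (41.17 − 41.3) − (109.22994 − 117.694) / 3.27 = 2.46 km.

2.46 km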